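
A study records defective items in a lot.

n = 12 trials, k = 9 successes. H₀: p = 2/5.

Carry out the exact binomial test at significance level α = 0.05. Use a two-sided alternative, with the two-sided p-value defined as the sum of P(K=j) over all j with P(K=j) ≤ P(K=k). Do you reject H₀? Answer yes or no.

Exact binomial: n=12, k=9, p₀=2/5=0.4000
P(X=j) = C(n,j)·p₀^j·(1−p₀)^(n−j); p = Σ P(X=j) over j with P(X=j) ≤ P(X=9)
p-value (two-sided) = 0.01744
At α=0.05: p < α → reject H₀

reject H₀: yes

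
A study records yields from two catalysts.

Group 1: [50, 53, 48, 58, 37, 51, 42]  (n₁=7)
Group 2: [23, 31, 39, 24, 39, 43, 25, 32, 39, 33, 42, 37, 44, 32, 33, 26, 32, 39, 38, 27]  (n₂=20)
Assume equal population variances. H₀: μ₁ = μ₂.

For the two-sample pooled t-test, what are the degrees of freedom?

degrees of freedom = 25

df = n₁ + n₂ − 2 = 7 + 20 − 2 = 25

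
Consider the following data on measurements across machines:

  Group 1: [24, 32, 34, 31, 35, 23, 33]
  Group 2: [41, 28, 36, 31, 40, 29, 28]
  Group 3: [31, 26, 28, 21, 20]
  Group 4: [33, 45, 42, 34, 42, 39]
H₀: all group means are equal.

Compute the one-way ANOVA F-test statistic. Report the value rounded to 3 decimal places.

test statistic = 7.494

Group means [30.29, 33.29, 25.20, 39.17], grand mean 32.240
SSB = Σnᵢ(x̄ᵢ−x̄)² = 570.070; SSW = ΣΣ(x−x̄ᵢ)² = 532.490
MSB = 570.070/3 = 190.0232; MSW = 532.490/21 = 25.3567
F = MSB/MSW = 7.4940
df = (3, 21)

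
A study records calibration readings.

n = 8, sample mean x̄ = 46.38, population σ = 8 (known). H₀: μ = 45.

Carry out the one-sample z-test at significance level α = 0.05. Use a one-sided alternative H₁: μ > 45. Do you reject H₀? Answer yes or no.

reject H₀: no

SE = σ/√n = 8/√8 = 2.8284
z = (x̄−μ₀)/SE = (46.38−45)/2.8284 = 0.4879
p-value (one-sided, H₁ greater) = 0.31281
At α=0.05: p ≥ α → fail to reject H₀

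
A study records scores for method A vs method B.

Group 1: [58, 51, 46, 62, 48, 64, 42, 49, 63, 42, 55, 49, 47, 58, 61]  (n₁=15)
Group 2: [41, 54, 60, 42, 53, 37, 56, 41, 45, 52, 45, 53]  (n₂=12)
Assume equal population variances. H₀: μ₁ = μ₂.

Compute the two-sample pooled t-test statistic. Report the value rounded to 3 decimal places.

x̄₁=53.000, s₁=7.597, n₁=15
x̄₂=48.250, s₂=7.275, n₂=12
s_p² = [14·7.597² + 11·7.275²]/25 = 55.6100
SE = √(s_p²·(1/15+1/12)) = 2.8882
t = (53.000−48.250)/2.8882 = 1.6446
df = 25

test statistic = 1.645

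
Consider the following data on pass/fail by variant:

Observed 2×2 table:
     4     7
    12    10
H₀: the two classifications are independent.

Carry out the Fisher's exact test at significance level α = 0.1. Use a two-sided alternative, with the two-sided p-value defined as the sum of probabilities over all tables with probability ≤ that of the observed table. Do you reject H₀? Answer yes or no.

reject H₀: no

Margins: r₁=11, r₂=22, c₁=16, c₂=17, n=33
p_obs = C(11,4)·C(22,12)/C(33,16); sum pmf over tables with pmf ≤ p_obs
p-value (two-sided) = 0.46464
At α=0.1: p ≥ α → fail to reject H₀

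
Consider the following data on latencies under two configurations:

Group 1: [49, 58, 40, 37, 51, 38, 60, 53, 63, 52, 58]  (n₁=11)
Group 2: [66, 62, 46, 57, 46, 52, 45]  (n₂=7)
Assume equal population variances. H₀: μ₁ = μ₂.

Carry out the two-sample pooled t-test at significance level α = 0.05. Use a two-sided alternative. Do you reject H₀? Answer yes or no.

x̄₁=50.818, s₁=9.042, n₁=11
x̄₂=53.429, s₂=8.443, n₂=7
s_p² = [10·9.042² + 6·8.443²]/16 = 77.8344
SE = √(s_p²·(1/11+1/7)) = 4.2656
t = (50.818−53.429)/4.2656 = -0.6120
df = 16
p-value (two-sided) = 0.54916
At α=0.05: p ≥ α → fail to reject H₀

reject H₀: no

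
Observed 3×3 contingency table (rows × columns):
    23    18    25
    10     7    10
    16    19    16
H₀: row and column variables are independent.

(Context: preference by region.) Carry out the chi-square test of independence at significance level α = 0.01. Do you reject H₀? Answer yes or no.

reject H₀: no

Row totals [66, 27, 51], col totals [49, 44, 51], n=144
χ² = (23−22.46)²/22.46 + (18−20.17)²/20.17 + (25−23.38)²/23.38 + (10−9.19)²/9.19 + (7−8.25)²/8.25 + (10−9.56)²/9.56 + (16−17.35)²/17.35 + (19−15.58)²/15.58 + (16−18.06)²/18.06 = 1.7304
df = 4
p-value (upper-tail) = 0.78519
At α=0.01: p ≥ α → fail to reject H₀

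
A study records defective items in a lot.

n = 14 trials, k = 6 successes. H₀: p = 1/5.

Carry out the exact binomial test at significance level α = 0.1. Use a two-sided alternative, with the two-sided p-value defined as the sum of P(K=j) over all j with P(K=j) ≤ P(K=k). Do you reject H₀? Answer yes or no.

Exact binomial: n=14, k=6, p₀=1/5=0.2000
P(X=j) = C(n,j)·p₀^j·(1−p₀)^(n−j); p = Σ P(X=j) over j with P(X=j) ≤ P(X=6)
p-value (two-sided) = 0.04385
At α=0.1: p < α → reject H₀

reject H₀: yes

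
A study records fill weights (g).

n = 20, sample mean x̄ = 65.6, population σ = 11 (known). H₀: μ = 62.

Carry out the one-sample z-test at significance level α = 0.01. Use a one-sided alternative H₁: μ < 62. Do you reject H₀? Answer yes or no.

reject H₀: no

SE = σ/√n = 11/√20 = 2.4597
z = (x̄−μ₀)/SE = (65.6−62)/2.4597 = 1.4636
p-value (one-sided, H₁ less) = 0.92835
At α=0.01: p ≥ α → fail to reject H₀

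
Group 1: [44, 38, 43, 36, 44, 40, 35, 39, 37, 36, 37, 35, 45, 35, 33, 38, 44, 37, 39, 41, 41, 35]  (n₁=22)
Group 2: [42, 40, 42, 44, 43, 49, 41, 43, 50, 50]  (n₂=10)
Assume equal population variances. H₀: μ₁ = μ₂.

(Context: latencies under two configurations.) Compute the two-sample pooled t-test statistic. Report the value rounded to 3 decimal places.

test statistic = -4.090

x̄₁=38.727, s₁=3.561, n₁=22
x̄₂=44.400, s₂=3.806, n₂=10
s_p² = [21·3.561² + 9·3.806²]/30 = 13.2255
SE = √(s_p²·(1/22+1/10)) = 1.3870
t = (38.727−44.400)/1.3870 = -4.0900
df = 30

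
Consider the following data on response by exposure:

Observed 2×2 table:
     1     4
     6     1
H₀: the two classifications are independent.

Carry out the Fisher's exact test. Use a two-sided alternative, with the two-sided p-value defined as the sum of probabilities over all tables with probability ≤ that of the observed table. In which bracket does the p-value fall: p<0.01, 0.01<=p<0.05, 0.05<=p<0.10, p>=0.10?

p-value bracket: 0.05<=p<0.10

Margins: r₁=5, r₂=7, c₁=7, c₂=5, n=12
p_obs = C(5,1)·C(7,6)/C(12,7); sum pmf over tables with pmf ≤ p_obs
p-value (two-sided) = 0.07197
→ bracket: 0.05<=p<0.10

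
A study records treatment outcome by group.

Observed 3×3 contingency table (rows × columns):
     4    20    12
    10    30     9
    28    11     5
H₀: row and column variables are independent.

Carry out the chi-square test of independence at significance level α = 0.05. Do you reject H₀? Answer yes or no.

Row totals [36, 49, 44], col totals [42, 61, 26], n=129
χ² = (4−11.72)²/11.72 + (20−17.02)²/17.02 + (12−7.26)²/7.26 + (10−15.95)²/15.95 + (30−23.17)²/23.17 + (9−9.88)²/9.88 + (28−14.33)²/14.33 + (11−20.81)²/20.81 + (5−8.87)²/8.87 = 32.3828
df = 4
p-value (upper-tail) = 0.00000
At α=0.05: p < α → reject H₀

reject H₀: yes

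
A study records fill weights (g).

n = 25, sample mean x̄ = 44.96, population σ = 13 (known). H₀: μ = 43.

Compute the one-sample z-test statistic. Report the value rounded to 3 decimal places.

test statistic = 0.754

SE = σ/√n = 13/√25 = 2.6000
z = (x̄−μ₀)/SE = (44.96−43)/2.6000 = 0.7538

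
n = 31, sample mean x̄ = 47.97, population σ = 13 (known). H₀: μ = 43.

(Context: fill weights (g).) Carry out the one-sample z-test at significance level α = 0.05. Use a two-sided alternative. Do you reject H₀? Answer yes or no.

reject H₀: yes

SE = σ/√n = 13/√31 = 2.3349
z = (x̄−μ₀)/SE = (47.97−43)/2.3349 = 2.1286
p-value (two-sided) = 0.03329
At α=0.05: p < α → reject H₀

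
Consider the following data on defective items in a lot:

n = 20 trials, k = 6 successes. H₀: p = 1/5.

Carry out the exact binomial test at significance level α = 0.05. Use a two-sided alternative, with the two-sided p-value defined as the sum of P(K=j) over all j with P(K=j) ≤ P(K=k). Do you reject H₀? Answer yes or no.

Exact binomial: n=20, k=6, p₀=1/5=0.2000
P(X=j) = C(n,j)·p₀^j·(1−p₀)^(n−j); p = Σ P(X=j) over j with P(X=j) ≤ P(X=6)
p-value (two-sided) = 0.26497
At α=0.05: p ≥ α → fail to reject H₀

reject H₀: no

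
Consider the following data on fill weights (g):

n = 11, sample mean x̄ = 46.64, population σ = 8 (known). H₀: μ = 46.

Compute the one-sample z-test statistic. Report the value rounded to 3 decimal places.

SE = σ/√n = 8/√11 = 2.4121
z = (x̄−μ₀)/SE = (46.64−46)/2.4121 = 0.2653

test statistic = 0.265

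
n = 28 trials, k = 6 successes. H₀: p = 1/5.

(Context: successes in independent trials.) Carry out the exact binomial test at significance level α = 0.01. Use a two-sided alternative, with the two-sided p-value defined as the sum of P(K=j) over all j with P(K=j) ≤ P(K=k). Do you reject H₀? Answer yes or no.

reject H₀: no

Exact binomial: n=28, k=6, p₀=1/5=0.2000
P(X=j) = C(n,j)·p₀^j·(1−p₀)^(n−j); p = Σ P(X=j) over j with P(X=j) ≤ P(X=6)
p-value (two-sided) = 0.81435
At α=0.01: p ≥ α → fail to reject H₀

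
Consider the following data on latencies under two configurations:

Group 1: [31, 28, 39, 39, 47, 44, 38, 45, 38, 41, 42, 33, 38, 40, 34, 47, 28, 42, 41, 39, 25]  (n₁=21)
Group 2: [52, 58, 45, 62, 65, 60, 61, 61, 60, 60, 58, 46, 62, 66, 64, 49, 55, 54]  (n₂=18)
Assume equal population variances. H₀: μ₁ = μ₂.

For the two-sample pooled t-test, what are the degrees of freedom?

degrees of freedom = 37

df = n₁ + n₂ − 2 = 21 + 18 − 2 = 37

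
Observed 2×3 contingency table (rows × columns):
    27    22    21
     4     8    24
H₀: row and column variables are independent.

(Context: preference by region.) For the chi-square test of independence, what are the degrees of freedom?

degrees of freedom = 2

df = (r−1)(c−1) = (2−1)·(3−1) = 2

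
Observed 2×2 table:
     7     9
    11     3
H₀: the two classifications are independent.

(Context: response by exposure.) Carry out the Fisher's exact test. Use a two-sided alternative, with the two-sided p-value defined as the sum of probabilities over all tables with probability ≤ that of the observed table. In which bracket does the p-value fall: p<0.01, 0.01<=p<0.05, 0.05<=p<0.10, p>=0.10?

p-value bracket: 0.05<=p<0.10

Margins: r₁=16, r₂=14, c₁=18, c₂=12, n=30
p_obs = C(16,7)·C(14,11)/C(30,18); sum pmf over tables with pmf ≤ p_obs
p-value (two-sided) = 0.07172
→ bracket: 0.05<=p<0.10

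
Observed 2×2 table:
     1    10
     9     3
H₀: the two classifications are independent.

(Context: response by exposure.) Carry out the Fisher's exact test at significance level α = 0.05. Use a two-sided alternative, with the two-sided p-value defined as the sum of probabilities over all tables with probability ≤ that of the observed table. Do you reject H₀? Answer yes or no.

reject H₀: yes

Margins: r₁=11, r₂=12, c₁=10, c₂=13, n=23
p_obs = C(11,1)·C(12,9)/C(23,10); sum pmf over tables with pmf ≤ p_obs
p-value (two-sided) = 0.00276
At α=0.05: p < α → reject H₀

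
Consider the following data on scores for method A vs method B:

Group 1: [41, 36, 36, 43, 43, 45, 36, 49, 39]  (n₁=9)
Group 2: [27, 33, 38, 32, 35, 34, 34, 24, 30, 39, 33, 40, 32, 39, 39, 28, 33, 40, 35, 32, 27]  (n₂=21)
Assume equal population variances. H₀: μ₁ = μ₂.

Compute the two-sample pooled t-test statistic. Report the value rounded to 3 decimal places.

test statistic = 4.020

x̄₁=40.889, s₁=4.567, n₁=9
x̄₂=33.524, s₂=4.611, n₂=21
s_p² = [8·4.567² + 20·4.611²]/28 = 21.1474
SE = √(s_p²·(1/9+1/21)) = 1.8321
t = (40.889−33.524)/1.8321 = 4.0199
df = 28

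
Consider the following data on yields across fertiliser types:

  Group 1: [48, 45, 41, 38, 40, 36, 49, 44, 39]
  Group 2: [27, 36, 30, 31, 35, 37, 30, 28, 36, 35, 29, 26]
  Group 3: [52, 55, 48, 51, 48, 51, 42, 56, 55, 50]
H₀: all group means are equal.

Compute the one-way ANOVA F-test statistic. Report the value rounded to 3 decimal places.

Group means [42.22, 31.67, 50.80], grand mean 40.903
SSB = Σnᵢ(x̄ᵢ−x̄)² = 2018.887; SSW = ΣΣ(x−x̄ᵢ)² = 489.822
MSB = 2018.887/2 = 1009.4437; MSW = 489.822/28 = 17.4937
F = MSB/MSW = 57.7034
df = (2, 28)

test statistic = 57.703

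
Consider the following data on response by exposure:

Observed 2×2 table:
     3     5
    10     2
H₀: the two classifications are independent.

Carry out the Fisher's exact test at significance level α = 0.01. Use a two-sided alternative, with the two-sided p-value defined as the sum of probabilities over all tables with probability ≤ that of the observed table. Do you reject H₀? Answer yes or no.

reject H₀: no

Margins: r₁=8, r₂=12, c₁=13, c₂=7, n=20
p_obs = C(8,3)·C(12,10)/C(20,13); sum pmf over tables with pmf ≤ p_obs
p-value (two-sided) = 0.06233
At α=0.01: p ≥ α → fail to reject H₀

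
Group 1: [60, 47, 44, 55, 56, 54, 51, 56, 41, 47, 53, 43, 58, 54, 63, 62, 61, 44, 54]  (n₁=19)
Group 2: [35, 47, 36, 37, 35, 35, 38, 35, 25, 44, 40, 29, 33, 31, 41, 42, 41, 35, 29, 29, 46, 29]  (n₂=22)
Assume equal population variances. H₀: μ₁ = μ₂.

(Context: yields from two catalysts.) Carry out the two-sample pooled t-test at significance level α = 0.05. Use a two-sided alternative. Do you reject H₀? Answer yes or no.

x̄₁=52.789, s₁=6.771, n₁=19
x̄₂=36.000, s₂=5.968, n₂=22
s_p² = [18·6.771² + 21·5.968²]/39 = 40.3374
SE = √(s_p²·(1/19+1/22)) = 1.9891
t = (52.789−36.000)/1.9891 = 8.4407
df = 39
p-value (two-sided) = 0.00000
At α=0.05: p < α → reject H₀

reject H₀: yes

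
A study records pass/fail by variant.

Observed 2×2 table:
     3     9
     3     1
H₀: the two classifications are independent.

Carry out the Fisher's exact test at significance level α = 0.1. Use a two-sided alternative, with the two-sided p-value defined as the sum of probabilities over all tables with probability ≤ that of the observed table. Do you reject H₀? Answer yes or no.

Margins: r₁=12, r₂=4, c₁=6, c₂=10, n=16
p_obs = C(12,3)·C(4,3)/C(16,6); sum pmf over tables with pmf ≤ p_obs
p-value (two-sided) = 0.11813
At α=0.1: p ≥ α → fail to reject H₀

reject H₀: no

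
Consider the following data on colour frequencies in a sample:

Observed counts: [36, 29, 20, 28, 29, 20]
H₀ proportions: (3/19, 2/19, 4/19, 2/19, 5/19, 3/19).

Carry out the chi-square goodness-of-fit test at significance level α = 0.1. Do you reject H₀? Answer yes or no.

reject H₀: yes

n = 162; E_i = n·p_i = [25.58, 17.05, 34.11, 17.05, 42.63, 25.58]
χ² = (36−25.58)²/25.58 + (29−17.05)²/17.05 + (20−34.11)²/34.11 + (28−17.05)²/17.05 + (29−42.63)²/42.63 + (20−25.58)²/25.58 = 31.0533
df = 5
p-value (upper-tail) = 0.00001
At α=0.1: p < α → reject H₀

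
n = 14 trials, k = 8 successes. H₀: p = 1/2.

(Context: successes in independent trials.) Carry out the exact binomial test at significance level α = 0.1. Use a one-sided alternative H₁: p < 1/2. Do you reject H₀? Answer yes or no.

reject H₀: no

Exact binomial: n=14, k=8, p₀=1/2=0.5000
P(X≤8) from Σ C(n,i)·p₀^i·(1−p₀)^(n−i)
p-value (one-sided, H₁ less) = 0.78802
At α=0.1: p ≥ α → fail to reject H₀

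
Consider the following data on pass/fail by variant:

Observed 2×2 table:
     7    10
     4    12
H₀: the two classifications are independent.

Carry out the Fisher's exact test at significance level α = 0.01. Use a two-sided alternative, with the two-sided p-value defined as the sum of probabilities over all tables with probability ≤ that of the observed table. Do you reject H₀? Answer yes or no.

Margins: r₁=17, r₂=16, c₁=11, c₂=22, n=33
p_obs = C(17,7)·C(16,4)/C(33,11); sum pmf over tables with pmf ≤ p_obs
p-value (two-sided) = 0.46464
At α=0.01: p ≥ α → fail to reject H₀

reject H₀: no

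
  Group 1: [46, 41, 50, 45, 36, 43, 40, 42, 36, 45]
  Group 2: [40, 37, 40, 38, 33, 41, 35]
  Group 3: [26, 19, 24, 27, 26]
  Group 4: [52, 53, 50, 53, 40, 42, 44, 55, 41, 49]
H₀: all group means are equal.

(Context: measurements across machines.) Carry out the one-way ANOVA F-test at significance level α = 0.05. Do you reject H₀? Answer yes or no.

reject H₀: yes

Group means [42.40, 37.71, 24.40, 47.90], grand mean 40.281
SSB = Σnᵢ(x̄ᵢ−x̄)² = 1932.540; SSW = ΣΣ(x−x̄ᵢ)² = 551.929
MSB = 1932.540/3 = 644.1801; MSW = 551.929/28 = 19.7117
F = MSB/MSW = 32.6800
df = (3, 28)
p-value (upper-tail) = 0.00000
At α=0.05: p < α → reject H₀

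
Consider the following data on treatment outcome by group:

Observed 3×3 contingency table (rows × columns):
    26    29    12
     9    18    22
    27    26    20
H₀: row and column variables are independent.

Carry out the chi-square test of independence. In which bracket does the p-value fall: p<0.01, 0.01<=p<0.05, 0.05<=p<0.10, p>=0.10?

p-value bracket: 0.01<=p<0.05

Row totals [67, 49, 73], col totals [62, 73, 54], n=189
χ² = (26−21.98)²/21.98 + (29−25.88)²/25.88 + (12−19.14)²/19.14 + (9−16.07)²/16.07 + (18−18.93)²/18.93 + (22−14.00)²/14.00 + (27−23.95)²/23.95 + (26−28.20)²/28.20 + (20−20.86)²/20.86 = 12.1029
df = 4
p-value (upper-tail) = 0.01660
→ bracket: 0.01<=p<0.05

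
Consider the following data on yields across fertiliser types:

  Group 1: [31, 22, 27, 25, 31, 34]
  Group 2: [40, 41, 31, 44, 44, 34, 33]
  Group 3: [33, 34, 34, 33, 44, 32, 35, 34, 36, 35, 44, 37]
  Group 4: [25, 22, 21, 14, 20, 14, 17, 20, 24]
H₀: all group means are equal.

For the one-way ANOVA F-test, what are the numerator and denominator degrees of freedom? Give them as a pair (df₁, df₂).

k = 4 groups, N = 34 total
df = (k−1, N−k) = (4−1, 34−4) = (3, 30)

degrees of freedom = [3, 30]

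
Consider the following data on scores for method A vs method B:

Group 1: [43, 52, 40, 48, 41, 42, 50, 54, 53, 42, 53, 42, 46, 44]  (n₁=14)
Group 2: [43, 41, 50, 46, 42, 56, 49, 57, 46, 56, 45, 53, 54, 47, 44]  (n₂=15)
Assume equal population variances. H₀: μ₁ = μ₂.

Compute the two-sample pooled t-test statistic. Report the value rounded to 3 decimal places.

test statistic = -1.108

x̄₁=46.429, s₁=5.095, n₁=14
x̄₂=48.600, s₂=5.435, n₂=15
s_p² = [13·5.095² + 14·5.435²]/27 = 27.8159
SE = √(s_p²·(1/14+1/15)) = 1.9599
t = (46.429−48.600)/1.9599 = -1.1079
df = 27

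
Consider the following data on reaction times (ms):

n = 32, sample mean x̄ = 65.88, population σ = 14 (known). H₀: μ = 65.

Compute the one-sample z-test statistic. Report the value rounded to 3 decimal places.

test statistic = 0.356

SE = σ/√n = 14/√32 = 2.4749
z = (x̄−μ₀)/SE = (65.88−65)/2.4749 = 0.3556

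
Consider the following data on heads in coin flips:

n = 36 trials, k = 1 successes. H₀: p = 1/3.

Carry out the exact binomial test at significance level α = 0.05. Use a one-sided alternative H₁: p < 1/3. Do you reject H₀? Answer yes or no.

reject H₀: yes

Exact binomial: n=36, k=1, p₀=1/3=0.3333
P(X≤1) from Σ C(n,i)·p₀^i·(1−p₀)^(n−i)
p-value (one-sided, H₁ less) = 0.00001
At α=0.05: p < α → reject H₀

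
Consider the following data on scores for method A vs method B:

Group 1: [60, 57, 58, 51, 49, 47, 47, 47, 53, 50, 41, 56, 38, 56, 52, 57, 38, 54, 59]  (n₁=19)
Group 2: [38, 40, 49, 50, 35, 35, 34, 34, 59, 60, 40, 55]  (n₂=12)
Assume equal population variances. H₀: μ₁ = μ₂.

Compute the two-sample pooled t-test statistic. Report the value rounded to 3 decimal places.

test statistic = 2.327

x̄₁=51.053, s₁=6.753, n₁=19
x̄₂=44.083, s₂=9.968, n₂=12
s_p² = [18·6.753² + 11·9.968²]/29 = 65.9953
SE = √(s_p²·(1/19+1/12)) = 2.9955
t = (51.053−44.083)/2.9955 = 2.3266
df = 29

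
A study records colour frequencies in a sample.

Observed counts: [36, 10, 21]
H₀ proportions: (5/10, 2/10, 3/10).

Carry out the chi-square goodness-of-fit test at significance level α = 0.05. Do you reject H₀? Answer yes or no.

n = 67; E_i = n·p_i = [33.50, 13.40, 20.10]
χ² = (36−33.50)²/33.50 + (10−13.40)²/13.40 + (21−20.10)²/20.10 = 1.0896
df = 2
p-value (upper-tail) = 0.57997
At α=0.05: p ≥ α → fail to reject H₀

reject H₀: no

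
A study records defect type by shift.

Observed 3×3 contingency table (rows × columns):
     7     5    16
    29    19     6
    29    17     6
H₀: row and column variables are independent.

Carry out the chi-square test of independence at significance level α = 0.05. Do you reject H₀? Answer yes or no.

Row totals [28, 54, 52], col totals [65, 41, 28], n=134
χ² = (7−13.58)²/13.58 + (5−8.57)²/8.57 + (16−5.85)²/5.85 + (29−26.19)²/26.19 + (19−16.52)²/16.52 + (6−11.28)²/11.28 + (29−25.22)²/25.22 + (17−15.91)²/15.91 + (6−10.87)²/10.87 = 28.2459
df = 4
p-value (upper-tail) = 0.00001
At α=0.05: p < α → reject H₀

reject H₀: yes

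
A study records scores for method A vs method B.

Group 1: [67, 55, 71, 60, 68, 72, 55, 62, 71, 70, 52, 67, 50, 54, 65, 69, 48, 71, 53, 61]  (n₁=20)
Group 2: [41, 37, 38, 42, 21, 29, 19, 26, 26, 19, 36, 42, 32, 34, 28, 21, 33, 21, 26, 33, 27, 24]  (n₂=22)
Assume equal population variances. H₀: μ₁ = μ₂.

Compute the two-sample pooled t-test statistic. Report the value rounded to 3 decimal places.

x̄₁=62.050, s₁=8.075, n₁=20
x̄₂=29.773, s₂=7.489, n₂=22
s_p² = [19·8.075² + 21·7.489²]/40 = 60.4203
SE = √(s_p²·(1/20+1/22)) = 2.4015
t = (62.050−29.773)/2.4015 = 13.4402
df = 40

test statistic = 13.440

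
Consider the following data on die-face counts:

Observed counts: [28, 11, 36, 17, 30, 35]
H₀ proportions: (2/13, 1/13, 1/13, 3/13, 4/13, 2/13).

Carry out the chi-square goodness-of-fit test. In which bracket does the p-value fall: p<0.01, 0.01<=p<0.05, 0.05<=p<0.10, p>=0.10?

p-value bracket: p<0.01

n = 157; E_i = n·p_i = [24.15, 12.08, 12.08, 36.23, 48.31, 24.15]
χ² = (28−24.15)²/24.15 + (11−12.08)²/12.08 + (36−12.08)²/12.08 + (17−36.23)²/36.23 + (30−48.31)²/48.31 + (35−24.15)²/24.15 = 70.1136
df = 5
p-value (upper-tail) = 0.00000
→ bracket: p<0.01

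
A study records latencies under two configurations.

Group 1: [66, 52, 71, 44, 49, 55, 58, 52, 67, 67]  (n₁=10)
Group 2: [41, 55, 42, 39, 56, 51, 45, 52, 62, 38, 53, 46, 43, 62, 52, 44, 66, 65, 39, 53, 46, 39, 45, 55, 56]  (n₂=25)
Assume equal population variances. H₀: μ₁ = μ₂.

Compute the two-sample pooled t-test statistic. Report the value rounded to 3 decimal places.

test statistic = 2.554

x̄₁=58.100, s₁=9.146, n₁=10
x̄₂=49.800, s₂=8.505, n₂=25
s_p² = [9·9.146² + 24·8.505²]/33 = 75.4212
SE = √(s_p²·(1/10+1/25)) = 3.2495
t = (58.100−49.800)/3.2495 = 2.5543
df = 33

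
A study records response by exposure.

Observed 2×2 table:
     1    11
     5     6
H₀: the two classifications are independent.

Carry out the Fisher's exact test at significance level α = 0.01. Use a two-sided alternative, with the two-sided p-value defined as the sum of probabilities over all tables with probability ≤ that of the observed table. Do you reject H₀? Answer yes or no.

Margins: r₁=12, r₂=11, c₁=6, c₂=17, n=23
p_obs = C(12,1)·C(11,5)/C(23,6); sum pmf over tables with pmf ≤ p_obs
p-value (two-sided) = 0.06865
At α=0.01: p ≥ α → fail to reject H₀

reject H₀: no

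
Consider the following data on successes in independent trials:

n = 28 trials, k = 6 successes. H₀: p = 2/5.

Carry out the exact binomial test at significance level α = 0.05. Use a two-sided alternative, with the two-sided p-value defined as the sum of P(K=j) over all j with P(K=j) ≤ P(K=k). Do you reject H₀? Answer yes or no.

reject H₀: no

Exact binomial: n=28, k=6, p₀=2/5=0.4000
P(X=j) = C(n,j)·p₀^j·(1−p₀)^(n−j); p = Σ P(X=j) over j with P(X=j) ≤ P(X=6)
p-value (two-sided) = 0.05296
At α=0.05: p ≥ α → fail to reject H₀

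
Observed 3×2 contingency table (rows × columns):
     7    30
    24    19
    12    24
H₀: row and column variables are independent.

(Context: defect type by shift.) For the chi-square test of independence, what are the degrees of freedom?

df = (r−1)(c−1) = (3−1)·(2−1) = 2

degrees of freedom = 2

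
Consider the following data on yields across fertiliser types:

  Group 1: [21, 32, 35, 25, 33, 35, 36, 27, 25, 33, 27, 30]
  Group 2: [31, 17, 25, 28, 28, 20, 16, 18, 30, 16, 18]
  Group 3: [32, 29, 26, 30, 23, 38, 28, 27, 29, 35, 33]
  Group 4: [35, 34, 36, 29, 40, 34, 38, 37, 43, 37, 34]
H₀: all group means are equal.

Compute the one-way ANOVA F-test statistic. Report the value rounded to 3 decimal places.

test statistic = 15.131

Group means [29.92, 22.45, 30.00, 36.09], grand mean 29.622
SSB = Σnᵢ(x̄ᵢ−x̄)² = 1028.025; SSW = ΣΣ(x−x̄ᵢ)² = 928.553
MSB = 1028.025/3 = 342.6749; MSW = 928.553/41 = 22.6476
F = MSB/MSW = 15.1307
df = (3, 41)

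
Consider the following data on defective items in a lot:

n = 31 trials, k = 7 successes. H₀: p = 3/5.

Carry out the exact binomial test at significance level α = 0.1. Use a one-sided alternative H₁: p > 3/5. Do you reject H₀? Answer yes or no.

reject H₀: no

Exact binomial: n=31, k=7, p₀=3/5=0.6000
P(X≥7) from Σ C(n,i)·p₀^i·(1−p₀)^(n−i)
p-value (one-sided, H₁ greater) = 1.00000
At α=0.1: p ≥ α → fail to reject H₀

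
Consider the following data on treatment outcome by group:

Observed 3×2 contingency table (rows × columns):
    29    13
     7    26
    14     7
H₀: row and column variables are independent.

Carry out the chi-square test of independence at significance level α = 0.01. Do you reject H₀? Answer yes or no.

Row totals [42, 33, 21], col totals [50, 46], n=96
χ² = (29−21.88)²/21.88 + (13−20.12)²/20.12 + (7−17.19)²/17.19 + (26−15.81)²/15.81 + (14−10.94)²/10.94 + (7−10.06)²/10.06 = 19.2347
df = 2
p-value (upper-tail) = 0.00007
At α=0.01: p < α → reject H₀

reject H₀: yes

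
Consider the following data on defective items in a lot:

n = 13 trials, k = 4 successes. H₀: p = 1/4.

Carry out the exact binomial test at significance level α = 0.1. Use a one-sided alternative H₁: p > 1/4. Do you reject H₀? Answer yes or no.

Exact binomial: n=13, k=4, p₀=1/4=0.2500
P(X≥4) from Σ C(n,i)·p₀^i·(1−p₀)^(n−i)
p-value (one-sided, H₁ greater) = 0.41575
At α=0.1: p ≥ α → fail to reject H₀

reject H₀: no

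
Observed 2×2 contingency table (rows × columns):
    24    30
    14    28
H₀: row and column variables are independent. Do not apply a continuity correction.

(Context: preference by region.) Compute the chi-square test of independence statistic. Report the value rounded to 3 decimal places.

Row totals [54, 42], col totals [38, 58], n=96
χ² = (24−21.38)²/21.38 + (30−32.62)²/32.62 + (14−16.62)²/16.62 + (28−25.38)²/25.38 = 1.2196
df = 1

test statistic = 1.220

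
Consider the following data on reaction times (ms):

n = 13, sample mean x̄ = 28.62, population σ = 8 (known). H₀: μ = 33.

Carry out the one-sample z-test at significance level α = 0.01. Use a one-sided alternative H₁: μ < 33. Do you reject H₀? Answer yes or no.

reject H₀: no

SE = σ/√n = 8/√13 = 2.2188
z = (x̄−μ₀)/SE = (28.62−33)/2.2188 = -1.9740
p-value (one-sided, H₁ less) = 0.02419
At α=0.01: p ≥ α → fail to reject H₀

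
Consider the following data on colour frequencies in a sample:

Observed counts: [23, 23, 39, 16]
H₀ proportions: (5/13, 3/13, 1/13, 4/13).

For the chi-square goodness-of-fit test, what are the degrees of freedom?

degrees of freedom = 3

df = k − 1 = 4 − 1 = 3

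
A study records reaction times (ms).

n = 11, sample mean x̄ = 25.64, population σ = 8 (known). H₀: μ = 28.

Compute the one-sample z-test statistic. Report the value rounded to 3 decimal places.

SE = σ/√n = 8/√11 = 2.4121
z = (x̄−μ₀)/SE = (25.64−28)/2.4121 = -0.9784

test statistic = -0.978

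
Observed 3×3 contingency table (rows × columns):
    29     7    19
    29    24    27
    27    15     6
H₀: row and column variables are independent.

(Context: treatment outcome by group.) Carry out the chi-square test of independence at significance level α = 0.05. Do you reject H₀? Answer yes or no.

Row totals [55, 80, 48], col totals [85, 46, 52], n=183
χ² = (29−25.55)²/25.55 + (7−13.83)²/13.83 + (19−15.63)²/15.63 + (29−37.16)²/37.16 + (24−20.11)²/20.11 + (27−22.73)²/22.73 + (27−22.30)²/22.30 + (15−12.07)²/12.07 + (6−13.64)²/13.64 = 13.8942
df = 4
p-value (upper-tail) = 0.00764
At α=0.05: p < α → reject H₀

reject H₀: yes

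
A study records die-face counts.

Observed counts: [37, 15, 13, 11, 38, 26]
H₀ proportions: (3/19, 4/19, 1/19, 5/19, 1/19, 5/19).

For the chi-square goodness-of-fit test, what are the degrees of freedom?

df = k − 1 = 6 − 1 = 5

degrees of freedom = 5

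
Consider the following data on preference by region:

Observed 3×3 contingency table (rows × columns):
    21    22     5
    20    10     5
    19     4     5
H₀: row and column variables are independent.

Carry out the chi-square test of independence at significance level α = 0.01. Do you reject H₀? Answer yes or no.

reject H₀: no

Row totals [48, 35, 28], col totals [60, 36, 15], n=111
χ² = (21−25.95)²/25.95 + (22−15.57)²/15.57 + (5−6.49)²/6.49 + (20−18.92)²/18.92 + (10−11.35)²/11.35 + (5−4.73)²/4.73 + (19−15.14)²/15.14 + (4−9.08)²/9.08 + (5−3.78)²/3.78 = 8.4002
df = 4
p-value (upper-tail) = 0.07797
At α=0.01: p ≥ α → fail to reject H₀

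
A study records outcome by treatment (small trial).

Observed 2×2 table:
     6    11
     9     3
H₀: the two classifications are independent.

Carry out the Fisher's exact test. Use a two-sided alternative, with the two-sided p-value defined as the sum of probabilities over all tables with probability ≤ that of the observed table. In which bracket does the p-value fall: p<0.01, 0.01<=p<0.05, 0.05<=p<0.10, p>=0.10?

Margins: r₁=17, r₂=12, c₁=15, c₂=14, n=29
p_obs = C(17,6)·C(12,9)/C(29,15); sum pmf over tables with pmf ≤ p_obs
p-value (two-sided) = 0.06043
→ bracket: 0.05<=p<0.10

p-value bracket: 0.05<=p<0.10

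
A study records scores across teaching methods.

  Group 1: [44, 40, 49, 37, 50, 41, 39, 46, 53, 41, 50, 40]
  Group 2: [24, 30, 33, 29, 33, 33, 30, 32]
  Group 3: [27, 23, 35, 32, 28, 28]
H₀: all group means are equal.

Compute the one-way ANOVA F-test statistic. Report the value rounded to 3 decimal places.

Group means [44.17, 30.50, 28.83], grand mean 36.423
SSB = Σnᵢ(x̄ᵢ−x̄)² = 1345.846; SSW = ΣΣ(x−x̄ᵢ)² = 458.500
MSB = 1345.846/2 = 672.9231; MSW = 458.500/23 = 19.9348
F = MSB/MSW = 33.7562
df = (2, 23)

test statistic = 33.756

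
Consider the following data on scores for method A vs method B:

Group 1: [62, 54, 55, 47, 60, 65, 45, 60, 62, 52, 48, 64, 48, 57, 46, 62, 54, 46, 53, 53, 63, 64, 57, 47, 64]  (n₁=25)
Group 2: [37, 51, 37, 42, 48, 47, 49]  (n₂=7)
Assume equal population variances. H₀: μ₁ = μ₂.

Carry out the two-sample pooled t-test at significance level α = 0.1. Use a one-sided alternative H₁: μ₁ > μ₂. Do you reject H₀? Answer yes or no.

reject H₀: yes

x̄₁=55.520, s₁=6.808, n₁=25
x̄₂=44.429, s₂=5.769, n₂=7
s_p² = [24·6.808² + 6·5.769²]/30 = 43.7318
SE = √(s_p²·(1/25+1/7)) = 2.8278
t = (55.520−44.429)/2.8278 = 3.9222
df = 30
p-value (one-sided, H₁ greater) = 0.00024
At α=0.1: p < α → reject H₀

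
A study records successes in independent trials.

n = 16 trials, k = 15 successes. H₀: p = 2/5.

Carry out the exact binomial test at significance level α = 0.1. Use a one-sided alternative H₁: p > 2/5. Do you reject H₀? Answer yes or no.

reject H₀: yes

Exact binomial: n=16, k=15, p₀=2/5=0.4000
P(X≥15) from Σ C(n,i)·p₀^i·(1−p₀)^(n−i)
p-value (one-sided, H₁ greater) = 0.00001
At α=0.1: p < α → reject H₀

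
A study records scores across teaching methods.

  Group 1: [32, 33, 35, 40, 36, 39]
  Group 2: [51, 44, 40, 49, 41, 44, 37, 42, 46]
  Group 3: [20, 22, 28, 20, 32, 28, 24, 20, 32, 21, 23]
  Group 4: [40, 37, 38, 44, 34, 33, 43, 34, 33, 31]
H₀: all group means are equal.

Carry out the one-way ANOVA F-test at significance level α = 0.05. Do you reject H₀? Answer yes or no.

Group means [35.83, 43.78, 24.55, 36.70], grand mean 34.611
SSB = Σnᵢ(x̄ᵢ−x̄)² = 1923.339; SSW = ΣΣ(x−x̄ᵢ)² = 605.216
MSB = 1923.339/3 = 641.1131; MSW = 605.216/32 = 18.9130
F = MSB/MSW = 33.8980
df = (3, 32)
p-value (upper-tail) = 0.00000
At α=0.05: p < α → reject H₀

reject H₀: yes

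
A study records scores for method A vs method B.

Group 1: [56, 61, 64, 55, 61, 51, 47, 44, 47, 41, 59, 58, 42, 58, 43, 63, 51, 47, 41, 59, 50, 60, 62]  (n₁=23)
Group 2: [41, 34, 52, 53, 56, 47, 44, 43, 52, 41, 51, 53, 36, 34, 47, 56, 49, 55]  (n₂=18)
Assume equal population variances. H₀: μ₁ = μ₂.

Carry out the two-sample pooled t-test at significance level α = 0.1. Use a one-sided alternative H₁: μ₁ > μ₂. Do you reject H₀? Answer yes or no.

reject H₀: yes

x̄₁=53.043, s₁=7.772, n₁=23
x̄₂=46.889, s₂=7.372, n₂=18
s_p² = [22·7.772² + 17·7.372²]/39 = 57.7624
SE = √(s_p²·(1/23+1/18)) = 2.3917
t = (53.043−46.889)/2.3917 = 2.5733
df = 39
p-value (one-sided, H₁ greater) = 0.00700
At α=0.1: p < α → reject H₀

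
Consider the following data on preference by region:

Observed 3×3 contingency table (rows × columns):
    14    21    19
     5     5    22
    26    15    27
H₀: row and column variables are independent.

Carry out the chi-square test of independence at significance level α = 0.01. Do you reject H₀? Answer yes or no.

Row totals [54, 32, 68], col totals [45, 41, 68], n=154
χ² = (14−15.78)²/15.78 + (21−14.38)²/14.38 + (19−23.84)²/23.84 + (5−9.35)²/9.35 + (5−8.52)²/8.52 + (22−14.13)²/14.13 + (26−19.87)²/19.87 + (15−18.10)²/18.10 + (27−30.03)²/30.03 = 14.8261
df = 4
p-value (upper-tail) = 0.00508
At α=0.01: p < α → reject H₀

reject H₀: yes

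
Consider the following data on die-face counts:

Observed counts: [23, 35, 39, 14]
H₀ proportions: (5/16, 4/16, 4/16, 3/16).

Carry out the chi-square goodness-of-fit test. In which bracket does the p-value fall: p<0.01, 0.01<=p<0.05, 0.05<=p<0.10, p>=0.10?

n = 111; E_i = n·p_i = [34.69, 27.75, 27.75, 20.81]
χ² = (23−34.69)²/34.69 + (35−27.75)²/27.75 + (39−27.75)²/27.75 + (14−20.81)²/20.81 = 12.6228
df = 3
p-value (upper-tail) = 0.00553
→ bracket: p<0.01

p-value bracket: p<0.01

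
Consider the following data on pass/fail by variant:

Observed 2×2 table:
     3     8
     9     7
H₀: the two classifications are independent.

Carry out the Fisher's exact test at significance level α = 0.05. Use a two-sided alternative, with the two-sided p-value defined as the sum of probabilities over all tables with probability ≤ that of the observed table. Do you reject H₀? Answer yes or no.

reject H₀: no

Margins: r₁=11, r₂=16, c₁=12, c₂=15, n=27
p_obs = C(11,3)·C(16,9)/C(27,12); sum pmf over tables with pmf ≤ p_obs
p-value (two-sided) = 0.23883
At α=0.05: p ≥ α → fail to reject H₀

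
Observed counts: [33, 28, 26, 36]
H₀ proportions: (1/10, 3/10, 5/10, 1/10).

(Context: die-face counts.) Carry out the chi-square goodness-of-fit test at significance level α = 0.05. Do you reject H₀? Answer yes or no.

reject H₀: yes

n = 123; E_i = n·p_i = [12.30, 36.90, 61.50, 12.30]
χ² = (33−12.30)²/12.30 + (28−36.90)²/36.90 + (26−61.50)²/61.50 + (36−12.30)²/12.30 = 103.1409
df = 3
p-value (upper-tail) = 0.00000
At α=0.05: p < α → reject H₀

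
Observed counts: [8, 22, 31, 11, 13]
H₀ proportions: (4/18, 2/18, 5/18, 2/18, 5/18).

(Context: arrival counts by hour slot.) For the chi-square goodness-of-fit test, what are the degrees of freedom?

degrees of freedom = 4

df = k − 1 = 5 − 1 = 4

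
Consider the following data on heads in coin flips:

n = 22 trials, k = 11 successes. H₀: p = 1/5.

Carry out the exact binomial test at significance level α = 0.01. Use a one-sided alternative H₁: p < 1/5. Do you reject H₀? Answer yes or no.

Exact binomial: n=22, k=11, p₀=1/5=0.2000
P(X≤11) from Σ C(n,i)·p₀^i·(1−p₀)^(n−i)
p-value (one-sided, H₁ less) = 0.99965
At α=0.01: p ≥ α → fail to reject H₀

reject H₀: no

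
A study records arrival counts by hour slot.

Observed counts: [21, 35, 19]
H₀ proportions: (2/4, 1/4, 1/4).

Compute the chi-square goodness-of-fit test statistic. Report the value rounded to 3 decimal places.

test statistic = 21.347

n = 75; E_i = n·p_i = [37.50, 18.75, 18.75]
χ² = (21−37.50)²/37.50 + (35−18.75)²/18.75 + (19−18.75)²/18.75 = 21.3467
df = 2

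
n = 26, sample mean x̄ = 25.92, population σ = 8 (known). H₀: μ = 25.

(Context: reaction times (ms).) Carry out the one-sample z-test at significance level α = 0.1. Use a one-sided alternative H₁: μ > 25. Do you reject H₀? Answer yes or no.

SE = σ/√n = 8/√26 = 1.5689
z = (x̄−μ₀)/SE = (25.92−25)/1.5689 = 0.5864
p-value (one-sided, H₁ greater) = 0.27881
At α=0.1: p ≥ α → fail to reject H₀

reject H₀: no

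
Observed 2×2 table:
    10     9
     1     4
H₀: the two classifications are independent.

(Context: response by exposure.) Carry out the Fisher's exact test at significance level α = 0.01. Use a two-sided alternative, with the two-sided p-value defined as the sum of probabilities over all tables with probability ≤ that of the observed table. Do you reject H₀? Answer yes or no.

reject H₀: no

Margins: r₁=19, r₂=5, c₁=11, c₂=13, n=24
p_obs = C(19,10)·C(5,1)/C(24,11); sum pmf over tables with pmf ≤ p_obs
p-value (two-sided) = 0.32712
At α=0.01: p ≥ α → fail to reject H₀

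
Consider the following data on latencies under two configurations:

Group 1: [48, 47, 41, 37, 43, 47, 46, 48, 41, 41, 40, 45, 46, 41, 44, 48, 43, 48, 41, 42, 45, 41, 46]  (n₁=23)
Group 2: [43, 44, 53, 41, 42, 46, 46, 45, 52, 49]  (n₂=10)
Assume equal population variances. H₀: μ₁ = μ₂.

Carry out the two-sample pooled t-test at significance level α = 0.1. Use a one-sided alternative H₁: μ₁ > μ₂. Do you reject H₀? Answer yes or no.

x̄₁=43.870, s₁=3.167, n₁=23
x̄₂=46.100, s₂=4.067, n₂=10
s_p² = [22·3.167² + 9·4.067²]/31 = 11.9196
SE = √(s_p²·(1/23+1/10)) = 1.3077
t = (43.870−46.100)/1.3077 = -1.7056
df = 31
p-value (one-sided, H₁ greater) = 0.95095
At α=0.1: p ≥ α → fail to reject H₀

reject H₀: no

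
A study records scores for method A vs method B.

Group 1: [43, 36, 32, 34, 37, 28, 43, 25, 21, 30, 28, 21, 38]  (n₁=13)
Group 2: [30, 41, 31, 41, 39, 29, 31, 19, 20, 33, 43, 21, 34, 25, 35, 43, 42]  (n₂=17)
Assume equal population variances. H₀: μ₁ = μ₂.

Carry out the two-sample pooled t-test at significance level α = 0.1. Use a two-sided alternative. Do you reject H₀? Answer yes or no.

x̄₁=32.000, s₁=7.360, n₁=13
x̄₂=32.765, s₂=8.120, n₂=17
s_p² = [12·7.360² + 16·8.120²]/28 = 60.8950
SE = √(s_p²·(1/13+1/17)) = 2.8751
t = (32.000−32.765)/2.8751 = -0.2660
df = 28
p-value (two-sided) = 0.79221
At α=0.1: p ≥ α → fail to reject H₀

reject H₀: no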